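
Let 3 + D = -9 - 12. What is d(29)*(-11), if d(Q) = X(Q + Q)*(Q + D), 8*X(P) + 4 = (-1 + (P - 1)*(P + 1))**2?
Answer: -77708400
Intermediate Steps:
D = -24 (D = -3 + (-9 - 12) = -3 - 21 = -24)
X(P) = -1/2 + (-1 + (1 + P)*(-1 + P))**2/8 (X(P) = -1/2 + (-1 + (P - 1)*(P + 1))**2/8 = -1/2 + (-1 + (-1 + P)*(1 + P))**2/8 = -1/2 + (-1 + (1 + P)*(-1 + P))**2/8)
d(Q) = (-24 + Q)*(-1/2 + (-2 + 4*Q**2)**2/8) (d(Q) = (-1/2 + (-2 + (Q + Q)**2)**2/8)*(Q - 24) = (-1/2 + (-2 + (2*Q)**2)**2/8)*(-24 + Q) = (-1/2 + (-2 + 4*Q**2)**2/8)*(-24 + Q) = (-24 + Q)*(-1/2 + (-2 + 4*Q**2)**2/8))
d(29)*(-11) = ((-1 + (-1 + 2*29**2)**2)*(-24 + 29)/2)*(-11) = ((1/2)*(-1 + (-1 + 2*841)**2)*5)*(-11) = ((1/2)*(-1 + (-1 + 1682)**2)*5)*(-11) = ((1/2)*(-1 + 1681**2)*5)*(-11) = ((1/2)*(-1 + 2825761)*5)*(-11) = ((1/2)*2825760*5)*(-11) = 7064400*(-11) = -77708400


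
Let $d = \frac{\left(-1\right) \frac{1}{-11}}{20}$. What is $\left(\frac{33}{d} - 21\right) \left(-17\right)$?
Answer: $-123063$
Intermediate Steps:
$d = \frac{1}{220}$ ($d = \left(-1\right) \left(- \frac{1}{11}\right) \frac{1}{20} = \frac{1}{11} \cdot \frac{1}{20} = \frac{1}{220} \approx 0.0045455$)
$\left(\frac{33}{d} - 21\right) \left(-17\right) = \left(33 \frac{1}{\frac{1}{220}} - 21\right) \left(-17\right) = \left(33 \cdot 220 - 21\right) \left(-17\right) = \left(7260 - 21\right) \left(-17\right) = 7239 \left(-17\right) = -123063$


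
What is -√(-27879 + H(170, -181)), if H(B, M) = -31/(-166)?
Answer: -I*√768228578/166 ≈ -166.97*I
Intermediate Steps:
H(B, M) = 31/166 (H(B, M) = -31*(-1/166) = 31/166)
-√(-27879 + H(170, -181)) = -√(-27879 + 31/166) = -√(-4627883/166) = -I*√768228578/166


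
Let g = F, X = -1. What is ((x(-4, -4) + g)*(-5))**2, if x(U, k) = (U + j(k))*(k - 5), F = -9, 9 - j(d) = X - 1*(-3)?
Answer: 32400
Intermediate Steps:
j(d) = 7 (j(d) = 9 - (-1 - 1*(-3)) = 9 - (-1 + 3) = 9 - 1*2 = 9 - 2 = 7)
g = -9
x(U, k) = (-5 + k)*(7 + U) (x(U, k) = (U + 7)*(k - 5) = (7 + U)*(-5 + k) = (-5 + k)*(7 + U))
((x(-4, -4) + g)*(-5))**2 = (((-35 - 5*(-4) + 7*(-4) - 4*(-4)) - 9)*(-5))**2 = (((-35 + 20 - 28 + 16) - 9)*(-5))**2 = ((-27 - 9)*(-5))**2 = (-36*(-5))**2 = 180**2 = 32400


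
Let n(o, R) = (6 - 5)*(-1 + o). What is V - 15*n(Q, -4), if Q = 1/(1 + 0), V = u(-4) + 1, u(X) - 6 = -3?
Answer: 4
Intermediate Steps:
u(X) = 3 (u(X) = 6 - 3 = 3)
V = 4 (V = 3 + 1 = 4)
Q = 1 (Q = 1/1 = 1)
n(o, R) = -1 + o (n(o, R) = 1*(-1 + o) = -1 + o)
V - 15*n(Q, -4) = 4 - 15*(-1 + 1) = 4 - 15*0 = 4 + 0 = 4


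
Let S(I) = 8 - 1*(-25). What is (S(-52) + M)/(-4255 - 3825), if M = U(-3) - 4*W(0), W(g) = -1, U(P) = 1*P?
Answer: -17/4040 ≈ -0.0042079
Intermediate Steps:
U(P) = P
S(I) = 33 (S(I) = 8 + 25 = 33)
M = 1 (M = -3 - 4*(-1) = -3 + 4 = 1)
(S(-52) + M)/(-4255 - 3825) = (33 + 1)/(-4255 - 3825) = 34/(-8080) = 34*(-1/8080) = -17/4040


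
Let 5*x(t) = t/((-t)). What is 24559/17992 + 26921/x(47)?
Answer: -2421788601/17992 ≈ -1.3460e+5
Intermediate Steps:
x(t) = -⅕ (x(t) = (t/((-t)))/5 = (t*(-1/t))/5 = (⅕)*(-1) = -⅕)
24559/17992 + 26921/x(47) = 24559/17992 + 26921/(-⅕) = 24559*(1/17992) + 26921*(-5) = 24559/17992 - 134605 = -2421788601/17992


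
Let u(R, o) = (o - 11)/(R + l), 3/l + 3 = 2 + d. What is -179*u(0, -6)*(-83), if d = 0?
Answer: 252569/3 ≈ 84190.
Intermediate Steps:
l = -3 (l = 3/(-3 + (2 + 0)) = 3/(-3 + 2) = 3/(-1) = 3*(-1) = -3)
u(R, o) = (-11 + o)/(-3 + R) (u(R, o) = (o - 11)/(R - 3) = (-11 + o)/(-3 + R))
-179*u(0, -6)*(-83) = -179*(-11 - 6)/(-3 + 0)*(-83) = -179*(-17)/(-3)*(-83) = -(-179)*(-17)/3*(-83) = -179*17/3*(-83) = -3043/3*(-83) = 252569/3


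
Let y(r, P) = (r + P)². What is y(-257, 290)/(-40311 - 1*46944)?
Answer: -121/9695 ≈ -0.012481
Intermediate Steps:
y(r, P) = (P + r)²
y(-257, 290)/(-40311 - 1*46944) = (290 - 257)²/(-40311 - 1*46944) = 33²/(-40311 - 46944) = 1089/(-87255) = 1089*(-1/87255) = -121/9695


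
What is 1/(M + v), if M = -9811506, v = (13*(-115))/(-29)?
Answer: -29/284532179 ≈ -1.0192e-7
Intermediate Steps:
v = 1495/29 (v = -1495*(-1/29) = 1495/29 ≈ 51.552)
1/(M + v) = 1/(-9811506 + 1495/29) = 1/(-284532179/29) = -29/284532179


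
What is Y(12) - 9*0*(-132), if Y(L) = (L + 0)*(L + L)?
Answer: 288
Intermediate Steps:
Y(L) = 2*L² (Y(L) = L*(2*L) = 2*L²)
Y(12) - 9*0*(-132) = 2*12² - 9*0*(-132) = 2*144 + 0*(-132) = 288 + 0 = 288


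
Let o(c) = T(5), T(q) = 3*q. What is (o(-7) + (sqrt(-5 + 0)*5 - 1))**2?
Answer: 71 + 140*I*sqrt(5) ≈ 71.0 + 313.05*I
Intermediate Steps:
o(c) = 15 (o(c) = 3*5 = 15)
(o(-7) + (sqrt(-5 + 0)*5 - 1))**2 = (15 + (sqrt(-5 + 0)*5 - 1))**2 = (15 + (sqrt(-5)*5 - 1))**2 = (15 + ((I*sqrt(5))*5 - 1))**2 = (15 + (5*I*sqrt(5) - 1))**2 = (15 + (-1 + 5*I*sqrt(5)))**2 = (14 + 5*I*sqrt(5))**2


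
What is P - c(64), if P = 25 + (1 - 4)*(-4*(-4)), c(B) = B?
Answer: -87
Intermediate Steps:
P = -23 (P = 25 - 3*16 = 25 - 48 = -23)
P - c(64) = -23 - 1*64 = -23 - 64 = -87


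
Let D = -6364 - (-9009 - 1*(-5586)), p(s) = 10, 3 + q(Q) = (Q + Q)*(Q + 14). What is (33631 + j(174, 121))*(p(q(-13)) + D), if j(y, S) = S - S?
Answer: -98572461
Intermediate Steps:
q(Q) = -3 + 2*Q*(14 + Q) (q(Q) = -3 + (Q + Q)*(Q + 14) = -3 + (2*Q)*(14 + Q) = -3 + 2*Q*(14 + Q))
j(y, S) = 0
D = -2941 (D = -6364 - (-9009 + 5586) = -6364 - 1*(-3423) = -6364 + 3423 = -2941)
(33631 + j(174, 121))*(p(q(-13)) + D) = (33631 + 0)*(10 - 2941) = 33631*(-2931) = -98572461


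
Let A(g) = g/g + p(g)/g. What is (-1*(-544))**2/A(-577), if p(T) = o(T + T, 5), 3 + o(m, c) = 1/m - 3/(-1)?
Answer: 197051353088/665859 ≈ 2.9594e+5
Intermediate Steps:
o(m, c) = 1/m (o(m, c) = -3 + (1/m - 3/(-1)) = -3 + (1/m - 3*(-1)) = -3 + (1/m + 3) = -3 + (3 + 1/m) = 1/m)
p(T) = 1/(2*T) (p(T) = 1/(T + T) = 1/(2*T))
A(g) = 1 + 1/(2*g**2) (A(g) = g/g + (1/(2*g))/g = 1 + 1/(2*g**2))
(-1*(-544))**2/A(-577) = (-1*(-544))**2/(1 + (1/2)/(-577)**2) = 544**2/(1 + (1/2)*(1/332929)) = 295936/(1 + 1/665858) = 295936/(665859/665858) = 295936*(665858/665859) = 197051353088/665859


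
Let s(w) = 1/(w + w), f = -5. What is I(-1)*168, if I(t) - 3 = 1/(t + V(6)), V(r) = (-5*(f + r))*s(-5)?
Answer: 168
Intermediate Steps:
s(w) = 1/(2*w)
V(r) = -5/2 + r/2 (V(r) = (-5*(-5 + r))*((½)/(-5)) = (25 - 5*r)*((½)*(-⅕)) = (25 - 5*r)*(-⅒) = -5/2 + r/2)
I(t) = 3 + 1/(½ + t) (I(t) = 3 + 1/(t + (-5/2 + (½)*6)) = 3 + 1/(t + (-5/2 + 3)) = 3 + 1/(t + ½) = 3 + 1/(½ + t))
I(-1)*168 = ((5 + 6*(-1))/(1 + 2*(-1)))*168 = ((5 - 6)/(1 - 2))*168 = (-1/(-1))*168 = -1*(-1)*168 = 1*168 = 168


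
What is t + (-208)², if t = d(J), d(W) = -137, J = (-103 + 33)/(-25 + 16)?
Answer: 43127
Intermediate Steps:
J = 70/9 (J = -70/(-9) = -70*(-⅑) = 70/9 ≈ 7.7778)
t = -137
t + (-208)² = -137 + (-208)² = -137 + 43264 = 43127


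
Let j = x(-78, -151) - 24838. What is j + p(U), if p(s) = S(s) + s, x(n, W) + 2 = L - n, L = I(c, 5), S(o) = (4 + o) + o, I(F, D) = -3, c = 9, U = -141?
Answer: -25184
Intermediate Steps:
S(o) = 4 + 2*o
L = -3
x(n, W) = -5 - n (x(n, W) = -2 + (-3 - n) = -5 - n)
p(s) = 4 + 3*s (p(s) = (4 + 2*s) + s = 4 + 3*s)
j = -24765 (j = (-5 - 1*(-78)) - 24838 = (-5 + 78) - 24838 = 73 - 24838 = -24765)
j + p(U) = -24765 + (4 + 3*(-141)) = -24765 + (4 - 423) = -24765 - 419 = -25184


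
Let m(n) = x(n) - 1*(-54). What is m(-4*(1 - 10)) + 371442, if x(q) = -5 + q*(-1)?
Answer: 371455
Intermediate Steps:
x(q) = -5 - q
m(n) = 49 - n (m(n) = (-5 - n) - 1*(-54) = (-5 - n) + 54 = 49 - n)
m(-4*(1 - 10)) + 371442 = (49 - (-4)*(1 - 10)) + 371442 = (49 - (-4)*(-9)) + 371442 = (49 - 1*36) + 371442 = (49 - 36) + 371442 = 13 + 371442 = 371455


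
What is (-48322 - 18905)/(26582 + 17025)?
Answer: -67227/43607 ≈ -1.5417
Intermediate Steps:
(-48322 - 18905)/(26582 + 17025) = -67227/43607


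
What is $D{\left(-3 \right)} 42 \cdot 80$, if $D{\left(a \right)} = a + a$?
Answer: $-20160$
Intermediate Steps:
$D{\left(a \right)} = 2 a$
$D{\left(-3 \right)} 42 \cdot 80 = 2 \left(-3\right) 42 \cdot 80 = \left(-6\right) 42 \cdot 80 = \left(-252\right) 80 = -20160$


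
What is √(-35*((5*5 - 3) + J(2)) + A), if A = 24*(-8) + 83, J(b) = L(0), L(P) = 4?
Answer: I*√1019 ≈ 31.922*I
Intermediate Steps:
J(b) = 4
A = -109 (A = -192 + 83 = -109)
√(-35*((5*5 - 3) + J(2)) + A) = √(-35*((5*5 - 3) + 4) - 109) = √(-35*((25 - 3) + 4) - 109) = √(-35*(22 + 4) - 109) = √(-35*26 - 109) = √(-910 - 109) = √(-1019) = I*√1019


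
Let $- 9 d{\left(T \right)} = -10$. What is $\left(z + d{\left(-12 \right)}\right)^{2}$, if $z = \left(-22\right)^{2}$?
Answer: $\frac{19061956}{81} \approx 2.3533 \cdot 10^{5}$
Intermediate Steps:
$z = 484$
$d{\left(T \right)} = \frac{10}{9}$ ($d{\left(T \right)} = \left(- \frac{1}{9}\right) \left(-10\right) = \frac{10}{9}$)
$\left(z + d{\left(-12 \right)}\right)^{2} = \left(484 + \frac{10}{9}\right)^{2} = \left(\frac{4366}{9}\right)^{2} = \frac{19061956}{81}$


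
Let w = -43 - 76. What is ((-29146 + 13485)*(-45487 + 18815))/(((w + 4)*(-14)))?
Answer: 208855096/805 ≈ 2.5945e+5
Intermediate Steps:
w = -119
((-29146 + 13485)*(-45487 + 18815))/(((w + 4)*(-14))) = ((-29146 + 13485)*(-45487 + 18815))/(((-119 + 4)*(-14))) = (-15661*(-26672))/((-115*(-14))) = 417710192/1610 = 417710192*(1/1610) = 208855096/805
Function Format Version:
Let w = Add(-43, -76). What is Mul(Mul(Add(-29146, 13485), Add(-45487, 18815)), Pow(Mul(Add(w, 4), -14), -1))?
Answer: Rational(208855096, 805) ≈ 2.5945e+5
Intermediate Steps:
w = -119
Mul(Mul(Add(-29146, 13485), Add(-45487, 18815)), Pow(Mul(Add(w, 4), -14), -1)) = Mul(Mul(Add(-29146, 13485), Add(-45487, 18815)), Pow(Mul(Add(-119, 4), -14), -1)) = Mul(Mul(-15661, -26672), Pow(Mul(-115, -14), -1)) = Mul(417710192, Pow(1610, -1)) = Mul(417710192, Rational(1, 1610)) = Rational(208855096, 805)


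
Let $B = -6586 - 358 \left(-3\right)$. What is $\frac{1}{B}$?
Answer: $- \frac{1}{5512} \approx -0.00018142$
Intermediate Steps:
$B = -5512$ ($B = -6586 - -1074 = -6586 + 1074 = -5512$)
$\frac{1}{B} = \frac{1}{-5512} = - \frac{1}{5512}$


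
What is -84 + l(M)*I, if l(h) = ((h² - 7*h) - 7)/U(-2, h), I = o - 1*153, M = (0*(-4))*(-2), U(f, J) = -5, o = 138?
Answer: -105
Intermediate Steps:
M = 0 (M = 0*(-2) = 0)
I = -15 (I = 138 - 1*153 = 138 - 153 = -15)
l(h) = 7/5 - h²/5 + 7*h/5 (l(h) = ((h² - 7*h) - 7)/(-5) = (-7 + h² - 7*h)*(-⅕) = 7/5 - h²/5 + 7*h/5)
-84 + l(M)*I = -84 + (7/5 - ⅕*0² + (7/5)*0)*(-15) = -84 + (7/5 - ⅕*0 + 0)*(-15) = -84 + (7/5 + 0 + 0)*(-15) = -84 + (7/5)*(-15) = -84 - 21 = -105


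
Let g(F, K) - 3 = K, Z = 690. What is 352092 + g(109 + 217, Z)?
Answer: 352785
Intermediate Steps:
g(F, K) = 3 + K
352092 + g(109 + 217, Z) = 352092 + (3 + 690) = 352092 + 693 = 352785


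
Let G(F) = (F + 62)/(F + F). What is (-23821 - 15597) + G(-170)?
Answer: -3350503/85 ≈ -39418.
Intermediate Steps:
G(F) = (62 + F)/(2*F) (G(F) = (62 + F)/((2*F)) = (62 + F)*(1/(2*F)) = (62 + F)/(2*F))
(-23821 - 15597) + G(-170) = (-23821 - 15597) + (½)*(62 - 170)/(-170) = -39418 + (½)*(-1/170)*(-108) = -39418 + 27/85 = -3350503/85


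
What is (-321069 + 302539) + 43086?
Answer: 24556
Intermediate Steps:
(-321069 + 302539) + 43086 = -18530 + 43086 = 24556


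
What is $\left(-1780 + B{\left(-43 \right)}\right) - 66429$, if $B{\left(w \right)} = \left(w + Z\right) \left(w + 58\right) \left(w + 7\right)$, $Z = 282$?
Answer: $-197269$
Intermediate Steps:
$B{\left(w \right)} = \left(7 + w\right) \left(58 + w\right) \left(282 + w\right)$ ($B{\left(w \right)} = \left(w + 282\right) \left(w + 58\right) \left(w + 7\right) = \left(282 + w\right) \left(58 + w\right) \left(7 + w\right) = \left(58 + w\right) \left(282 + w\right) \left(7 + w\right) = \left(7 + w\right) \left(58 + w\right) \left(282 + w\right)$)
$\left(-1780 + B{\left(-43 \right)}\right) - 66429 = \left(-1780 + \left(114492 + \left(-43\right)^{3} + 347 \left(-43\right)^{2} + 18736 \left(-43\right)\right)\right) - 66429 = \left(-1780 + \left(114492 - 79507 + 347 \cdot 1849 - 805648\right)\right) - 66429 = \left(-1780 + \left(114492 - 79507 + 641603 - 805648\right)\right) - 66429 = \left(-1780 - 129060\right) - 66429 = -130840 - 66429 = -197269$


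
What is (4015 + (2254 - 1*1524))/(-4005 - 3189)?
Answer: -4745/7194 ≈ -0.65958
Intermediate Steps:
(4015 + (2254 - 1*1524))/(-4005 - 3189) = (4015 + (2254 - 1524))/(-7194) = (4015 + 730)*(-1/7194) = 4745*(-1/7194) = -4745/7194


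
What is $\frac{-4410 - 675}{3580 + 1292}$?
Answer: $- \frac{1695}{1624} \approx -1.0437$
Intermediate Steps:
$\frac{-4410 - 675}{3580 + 1292} = - \frac{5085}{4872} = \left(-5085\right) \frac{1}{4872} = - \frac{1695}{1624}$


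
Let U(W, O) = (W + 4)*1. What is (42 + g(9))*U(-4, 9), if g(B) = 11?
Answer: 0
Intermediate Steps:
U(W, O) = 4 + W (U(W, O) = (4 + W)*1 = 4 + W)
(42 + g(9))*U(-4, 9) = (42 + 11)*(4 - 4) = 53*0 = 0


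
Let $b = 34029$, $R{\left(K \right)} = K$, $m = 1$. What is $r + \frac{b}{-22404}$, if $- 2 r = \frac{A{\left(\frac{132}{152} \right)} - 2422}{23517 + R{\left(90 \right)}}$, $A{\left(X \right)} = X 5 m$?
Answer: $- \frac{2458093331}{1674822222} \approx -1.4677$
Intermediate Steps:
$A{\left(X \right)} = 5 X$ ($A{\left(X \right)} = X 5 \cdot 1 = 5 X 1 = 5 X$)
$r = \frac{91871}{1794132}$ ($r = - \frac{\left(5 \cdot \frac{132}{152} - 2422\right) \frac{1}{23517 + 90}}{2} = - \frac{\left(5 \cdot 132 \cdot \frac{1}{152} - 2422\right) \frac{1}{23607}}{2} = - \frac{\left(5 \cdot \frac{33}{38} - 2422\right) \frac{1}{23607}}{2} = - \frac{\left(\frac{165}{38} - 2422\right) \frac{1}{23607}}{2} = - \frac{\left(- \frac{91871}{38}\right) \frac{1}{23607}}{2} = \left(- \frac{1}{2}\right) \left(- \frac{91871}{897066}\right) = \frac{91871}{1794132} \approx 0.051206$)
$r + \frac{b}{-22404} = \frac{91871}{1794132} + \frac{34029}{-22404} = \frac{91871}{1794132} + 34029 \left(- \frac{1}{22404}\right) = \frac{91871}{1794132} - \frac{11343}{7468} = - \frac{2458093331}{1674822222}$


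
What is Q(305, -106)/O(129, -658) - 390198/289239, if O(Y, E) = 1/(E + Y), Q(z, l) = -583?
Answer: 29734314025/96413 ≈ 3.0841e+5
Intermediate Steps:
Q(305, -106)/O(129, -658) - 390198/289239 = -583/(1/(-658 + 129)) - 390198/289239 = -583/(1/(-529)) - 390198*1/289239 = -583/(-1/529) - 130066/96413 = -583*(-529) - 130066/96413 = 308407 - 130066/96413 = 29734314025/96413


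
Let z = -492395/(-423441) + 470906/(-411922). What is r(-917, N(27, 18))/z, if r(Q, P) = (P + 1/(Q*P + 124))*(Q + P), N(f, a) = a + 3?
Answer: -15698465314106351616/16394233711663 ≈ -9.5756e+5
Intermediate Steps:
N(f, a) = 3 + a
r(Q, P) = (P + Q)*(P + 1/(124 + P*Q)) (r(Q, P) = (P + 1/(P*Q + 124))*(P + Q) = (P + 1/(124 + P*Q))*(P + Q) = (P + Q)*(P + 1/(124 + P*Q)))
z = 1713712822/87212331801 (z = -492395*(-1/423441) + 470906*(-1/411922) = 492395/423441 - 235453/205961 = 1713712822/87212331801 ≈ 0.019650)
r(-917, N(27, 18))/z = (((3 + 18) - 917 + 124*(3 + 18)² - 917*(3 + 18)³ + (3 + 18)²*(-917)² + 124*(3 + 18)*(-917))/(124 + (3 + 18)*(-917)))/(1713712822/87212331801) = ((21 - 917 + 124*21² - 917*21³ + 21²*840889 + 124*21*(-917))/(124 + 21*(-917)))*(87212331801/1713712822) = ((21 - 917 + 124*441 - 917*9261 + 441*840889 - 2387868)/(124 - 19257))*(87212331801/1713712822) = ((21 - 917 + 54684 - 8492337 + 370832049 - 2387868)/(-19133))*(87212331801/1713712822) = -1/19133*360005632*(87212331801/1713712822) = -360005632/19133*87212331801/1713712822 = -15698465314106351616/16394233711663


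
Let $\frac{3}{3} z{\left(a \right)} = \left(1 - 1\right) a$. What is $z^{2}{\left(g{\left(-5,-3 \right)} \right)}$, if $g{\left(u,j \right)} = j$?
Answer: $0$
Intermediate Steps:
$z{\left(a \right)} = 0$ ($z{\left(a \right)} = \left(1 - 1\right) a = 0 a = 0$)
$z^{2}{\left(g{\left(-5,-3 \right)} \right)} = 0^{2} = 0$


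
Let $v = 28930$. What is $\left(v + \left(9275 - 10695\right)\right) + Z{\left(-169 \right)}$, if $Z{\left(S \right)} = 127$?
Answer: $27637$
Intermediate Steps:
$\left(v + \left(9275 - 10695\right)\right) + Z{\left(-169 \right)} = \left(28930 + \left(9275 - 10695\right)\right) + 127 = \left(28930 - 1420\right) + 127 = 27510 + 127 = 27637$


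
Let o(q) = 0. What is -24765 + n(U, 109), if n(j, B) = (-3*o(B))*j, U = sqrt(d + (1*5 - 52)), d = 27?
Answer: -24765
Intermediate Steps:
U = 2*I*sqrt(5) (U = sqrt(27 + (1*5 - 52)) = sqrt(27 + (5 - 52)) = sqrt(27 - 47) = sqrt(-20) = 2*I*sqrt(5) ≈ 4.4721*I)
n(j, B) = 0 (n(j, B) = (-3*0)*j = 0*j = 0)
-24765 + n(U, 109) = -24765 + 0 = -24765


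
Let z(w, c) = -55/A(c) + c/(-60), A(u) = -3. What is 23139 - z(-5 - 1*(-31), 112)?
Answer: 346838/15 ≈ 23123.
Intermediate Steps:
z(w, c) = 55/3 - c/60 (z(w, c) = -55/(-3) + c/(-60) = -55*(-⅓) + c*(-1/60) = 55/3 - c/60)
23139 - z(-5 - 1*(-31), 112) = 23139 - (55/3 - 1/60*112) = 23139 - (55/3 - 28/15) = 23139 - 1*247/15 = 23139 - 247/15 = 346838/15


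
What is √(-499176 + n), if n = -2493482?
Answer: I*√2992658 ≈ 1729.9*I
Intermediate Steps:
√(-499176 + n) = √(-499176 - 2493482) = √(-2992658) = I*√2992658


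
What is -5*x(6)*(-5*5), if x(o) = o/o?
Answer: 125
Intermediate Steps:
x(o) = 1
-5*x(6)*(-5*5) = -5*(-5*5) = -5*(-25) = 125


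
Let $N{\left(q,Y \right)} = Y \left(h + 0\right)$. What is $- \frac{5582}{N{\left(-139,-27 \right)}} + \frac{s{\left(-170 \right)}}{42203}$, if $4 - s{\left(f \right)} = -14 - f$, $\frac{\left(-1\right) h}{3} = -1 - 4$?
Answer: $\frac{235515586}{17092215} \approx 13.779$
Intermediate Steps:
$h = 15$ ($h = - 3 \left(-1 - 4\right) = \left(-3\right) \left(-5\right) = 15$)
$s{\left(f \right)} = 18 + f$ ($s{\left(f \right)} = 4 - \left(-14 - f\right) = 4 + \left(14 + f\right) = 18 + f$)
$N{\left(q,Y \right)} = 15 Y$ ($N{\left(q,Y \right)} = Y \left(15 + 0\right) = Y 15 = 15 Y$)
$- \frac{5582}{N{\left(-139,-27 \right)}} + \frac{s{\left(-170 \right)}}{42203} = - \frac{5582}{15 \left(-27\right)} + \frac{18 - 170}{42203} = - \frac{5582}{-405} - \frac{152}{42203} = \left(-5582\right) \left(- \frac{1}{405}\right) - \frac{152}{42203} = \frac{5582}{405} - \frac{152}{42203} = \frac{235515586}{17092215}$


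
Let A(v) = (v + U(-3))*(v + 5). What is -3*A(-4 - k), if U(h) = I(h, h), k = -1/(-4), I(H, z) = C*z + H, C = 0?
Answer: 261/16 ≈ 16.313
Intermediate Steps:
I(H, z) = H (I(H, z) = 0*z + H = 0 + H = H)
k = ¼ (k = -1*(-¼) = ¼ ≈ 0.25000)
U(h) = h
A(v) = (-3 + v)*(5 + v) (A(v) = (v - 3)*(v + 5) = (-3 + v)*(5 + v))
-3*A(-4 - k) = -3*(-15 + (-4 - 1*¼)² + 2*(-4 - 1*¼)) = -3*(-15 + (-4 - ¼)² + 2*(-4 - ¼)) = -3*(-15 + (-17/4)² + 2*(-17/4)) = -3*(-15 + 289/16 - 17/2) = -3*(-87/16) = 261/16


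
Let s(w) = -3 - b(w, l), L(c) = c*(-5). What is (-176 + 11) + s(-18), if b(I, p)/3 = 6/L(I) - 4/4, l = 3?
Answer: -826/5 ≈ -165.20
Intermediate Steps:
L(c) = -5*c
b(I, p) = -3 - 18/(5*I) (b(I, p) = 3*(6/((-5*I)) - 4/4) = 3*(6*(-1/(5*I)) - 4*1/4) = 3*(-6/(5*I) - 1) = 3*(-1 - 6/(5*I)) = -3 - 18/(5*I))
s(w) = 18/(5*w) (s(w) = -3 - (-3 - 18/(5*w)) = -3 + (3 + 18/(5*w)) = 18/(5*w))
(-176 + 11) + s(-18) = (-176 + 11) + (18/5)/(-18) = -165 + (18/5)*(-1/18) = -165 - 1/5 = -826/5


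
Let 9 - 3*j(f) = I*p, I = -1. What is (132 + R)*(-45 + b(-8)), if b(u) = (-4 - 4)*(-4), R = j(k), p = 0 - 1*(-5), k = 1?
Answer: -5330/3 ≈ -1776.7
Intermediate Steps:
p = 5 (p = 0 + 5 = 5)
j(f) = 14/3 (j(f) = 3 - (-1)*5/3 = 3 - 1/3*(-5) = 3 + 5/3 = 14/3)
R = 14/3 ≈ 4.6667
b(u) = 32 (b(u) = -8*(-4) = 32)
(132 + R)*(-45 + b(-8)) = (132 + 14/3)*(-45 + 32) = (410/3)*(-13) = -5330/3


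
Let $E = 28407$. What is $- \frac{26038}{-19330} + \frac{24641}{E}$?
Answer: $\frac{607985998}{274553655} \approx 2.2145$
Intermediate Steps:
$- \frac{26038}{-19330} + \frac{24641}{E} = - \frac{26038}{-19330} + \frac{24641}{28407} = \left(-26038\right) \left(- \frac{1}{19330}\right) + 24641 \cdot \frac{1}{28407} = \frac{13019}{9665} + \frac{24641}{28407} = \frac{607985998}{274553655}$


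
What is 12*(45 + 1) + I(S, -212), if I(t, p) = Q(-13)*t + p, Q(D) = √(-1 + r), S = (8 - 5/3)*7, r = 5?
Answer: 1286/3 ≈ 428.67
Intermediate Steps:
S = 133/3 (S = (8 - 5*⅓)*7 = (8 - 5/3)*7 = (19/3)*7 = 133/3 ≈ 44.333)
Q(D) = 2 (Q(D) = √(-1 + 5) = √4 = 2)
I(t, p) = p + 2*t (I(t, p) = 2*t + p = p + 2*t)
12*(45 + 1) + I(S, -212) = 12*(45 + 1) + (-212 + 2*(133/3)) = 12*46 + (-212 + 266/3) = 552 - 370/3 = 1286/3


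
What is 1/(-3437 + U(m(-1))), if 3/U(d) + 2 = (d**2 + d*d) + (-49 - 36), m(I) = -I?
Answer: -85/292148 ≈ -0.00029095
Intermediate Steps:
U(d) = 3/(-87 + 2*d**2) (U(d) = 3/(-2 + ((d**2 + d*d) + (-49 - 36))) = 3/(-2 + ((d**2 + d**2) - 85)) = 3/(-2 + (2*d**2 - 85)) = 3/(-2 + (-85 + 2*d**2)) = 3/(-87 + 2*d**2))
1/(-3437 + U(m(-1))) = 1/(-3437 + 3/(-87 + 2*(-1*(-1))**2)) = 1/(-3437 + 3/(-87 + 2*1**2)) = 1/(-3437 + 3/(-87 + 2*1)) = 1/(-3437 + 3/(-87 + 2)) = 1/(-3437 + 3/(-85)) = 1/(-3437 + 3*(-1/85)) = 1/(-3437 - 3/85) = 1/(-292148/85) = -85/292148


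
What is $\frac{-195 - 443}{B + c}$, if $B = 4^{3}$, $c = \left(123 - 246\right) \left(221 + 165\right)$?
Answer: $\frac{319}{23707} \approx 0.013456$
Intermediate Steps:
$c = -47478$ ($c = \left(-123\right) 386 = -47478$)
$B = 64$
$\frac{-195 - 443}{B + c} = \frac{-195 - 443}{64 - 47478} = - \frac{638}{-47414} = \left(-638\right) \left(- \frac{1}{47414}\right) = \frac{319}{23707}$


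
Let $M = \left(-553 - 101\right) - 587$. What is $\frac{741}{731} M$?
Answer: $- \frac{54093}{43} \approx -1258.0$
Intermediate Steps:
$M = -1241$ ($M = -654 - 587 = -1241$)
$\frac{741}{731} M = \frac{741}{731} \left(-1241\right) = - \frac{54093}{43}$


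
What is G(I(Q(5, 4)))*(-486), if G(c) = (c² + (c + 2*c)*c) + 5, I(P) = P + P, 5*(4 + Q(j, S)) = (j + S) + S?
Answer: -441774/25 ≈ -17671.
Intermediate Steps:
Q(j, S) = -4 + j/5 + 2*S/5 (Q(j, S) = -4 + ((j + S) + S)/5 = -4 + ((S + j) + S)/5 = -4 + (j + 2*S)/5 = -4 + (j/5 + 2*S/5) = -4 + j/5 + 2*S/5)
I(P) = 2*P
G(c) = 5 + 4*c² (G(c) = (c² + (3*c)*c) + 5 = (c² + 3*c²) + 5 = 4*c² + 5 = 5 + 4*c²)
G(I(Q(5, 4)))*(-486) = (5 + 4*(2*(-4 + (⅕)*5 + (⅖)*4))²)*(-486) = (5 + 4*(2*(-4 + 1 + 8/5))²)*(-486) = (5 + 4*(2*(-7/5))²)*(-486) = (5 + 4*(-14/5)²)*(-486) = (5 + 4*(196/25))*(-486) = (5 + 784/25)*(-486) = (909/25)*(-486) = -441774/25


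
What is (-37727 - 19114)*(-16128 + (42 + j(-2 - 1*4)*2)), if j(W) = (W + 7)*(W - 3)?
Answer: 915367464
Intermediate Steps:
j(W) = (-3 + W)*(7 + W) (j(W) = (7 + W)*(-3 + W) = (-3 + W)*(7 + W))
(-37727 - 19114)*(-16128 + (42 + j(-2 - 1*4)*2)) = (-37727 - 19114)*(-16128 + (42 + (-21 + (-2 - 1*4)**2 + 4*(-2 - 1*4))*2)) = -56841*(-16128 + (42 + (-21 + (-2 - 4)**2 + 4*(-2 - 4))*2)) = -56841*(-16128 + (42 + (-21 + (-6)**2 + 4*(-6))*2)) = -56841*(-16128 + (42 + (-21 + 36 - 24)*2)) = -56841*(-16128 + (42 - 9*2)) = -56841*(-16128 + (42 - 18)) = -56841*(-16128 + 24) = -56841*(-16104) = 915367464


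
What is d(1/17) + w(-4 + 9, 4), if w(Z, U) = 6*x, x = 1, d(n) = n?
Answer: 103/17 ≈ 6.0588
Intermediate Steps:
w(Z, U) = 6 (w(Z, U) = 6*1 = 6)
d(1/17) + w(-4 + 9, 4) = 1/17 + 6 = 103/17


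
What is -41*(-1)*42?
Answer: 1722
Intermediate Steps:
-41*(-1)*42 = 41*42 = 1722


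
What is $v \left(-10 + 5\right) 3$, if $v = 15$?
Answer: $-225$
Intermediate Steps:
$v \left(-10 + 5\right) 3 = 15 \left(-10 + 5\right) 3 = 15 \left(-5\right) 3 = \left(-75\right) 3 = -225$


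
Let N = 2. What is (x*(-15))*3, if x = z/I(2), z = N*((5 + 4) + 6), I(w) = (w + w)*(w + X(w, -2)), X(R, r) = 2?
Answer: -675/8 ≈ -84.375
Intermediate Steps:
I(w) = 2*w*(2 + w) (I(w) = (w + w)*(w + 2) = (2*w)*(2 + w) = 2*w*(2 + w))
z = 30 (z = 2*((5 + 4) + 6) = 2*(9 + 6) = 2*15 = 30)
x = 15/8 (x = 30/((2*2*(2 + 2))) = 30/((2*2*4)) = 30/16 = 30*(1/16) = 15/8 ≈ 1.8750)
(x*(-15))*3 = ((15/8)*(-15))*3 = -225/8*3 = -675/8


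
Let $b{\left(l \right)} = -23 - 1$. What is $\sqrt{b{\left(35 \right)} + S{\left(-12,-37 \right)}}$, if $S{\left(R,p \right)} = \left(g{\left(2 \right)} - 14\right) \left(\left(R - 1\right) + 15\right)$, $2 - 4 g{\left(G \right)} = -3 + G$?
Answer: $\frac{i \sqrt{202}}{2} \approx 7.1063 i$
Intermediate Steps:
$b{\left(l \right)} = -24$ ($b{\left(l \right)} = -23 - 1 = -24$)
$g{\left(G \right)} = \frac{5}{4} - \frac{G}{4}$ ($g{\left(G \right)} = \frac{1}{2} - \frac{-3 + G}{4} = \frac{1}{2} - \left(- \frac{3}{4} + \frac{G}{4}\right) = \frac{5}{4} - \frac{G}{4}$)
$S{\left(R,p \right)} = - \frac{371}{2} - \frac{53 R}{4}$ ($S{\left(R,p \right)} = \left(\left(\frac{5}{4} - \frac{1}{2}\right) - 14\right) \left(\left(R - 1\right) + 15\right) = \left(\frac{3}{4} - 14\right) \left(\left(-1 + R\right) + 15\right) = - \frac{53 \left(14 + R\right)}{4} = - \frac{371}{2} - \frac{53 R}{4}$)
$\sqrt{b{\left(35 \right)} + S{\left(-12,-37 \right)}} = \sqrt{-24 - \frac{53}{2}} = \sqrt{- \frac{101}{2}} = \frac{i \sqrt{202}}{2}$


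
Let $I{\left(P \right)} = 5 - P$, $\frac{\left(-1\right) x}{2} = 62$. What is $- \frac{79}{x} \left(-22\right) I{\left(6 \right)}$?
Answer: $\frac{869}{62} \approx 14.016$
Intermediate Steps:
$x = -124$ ($x = \left(-2\right) 62 = -124$)
$- \frac{79}{x} \left(-22\right) I{\left(6 \right)} = - \frac{79}{-124} \left(-22\right) \left(5 - 6\right) = \left(-79\right) \left(- \frac{1}{124}\right) \left(-22\right) \left(5 - 6\right) = \frac{79}{124} \left(-22\right) \left(-1\right) = \left(- \frac{869}{62}\right) \left(-1\right) = \frac{869}{62}$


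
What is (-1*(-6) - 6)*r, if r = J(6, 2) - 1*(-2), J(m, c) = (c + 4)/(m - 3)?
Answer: 0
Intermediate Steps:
J(m, c) = (4 + c)/(-3 + m)
r = 4 (r = (4 + 2)/(-3 + 6) - 1*(-2) = 6/3 + 2 = (1/3)*6 + 2 = 2 + 2 = 4)
(-1*(-6) - 6)*r = (-1*(-6) - 6)*4 = (6 - 6)*4 = 0*4 = 0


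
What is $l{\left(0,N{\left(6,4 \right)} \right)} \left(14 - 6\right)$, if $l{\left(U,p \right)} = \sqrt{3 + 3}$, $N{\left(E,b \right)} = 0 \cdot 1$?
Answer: $8 \sqrt{6} \approx 19.596$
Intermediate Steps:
$N{\left(E,b \right)} = 0$
$l{\left(U,p \right)} = \sqrt{6}$
$l{\left(0,N{\left(6,4 \right)} \right)} \left(14 - 6\right) = \sqrt{6} \left(14 - 6\right) = \sqrt{6} \cdot 8 = 8 \sqrt{6}$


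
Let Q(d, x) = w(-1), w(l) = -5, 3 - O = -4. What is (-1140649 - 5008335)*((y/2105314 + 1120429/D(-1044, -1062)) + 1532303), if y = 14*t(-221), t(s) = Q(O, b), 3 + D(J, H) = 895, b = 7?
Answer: -2213582039322467776390/234742511 ≈ -9.4298e+12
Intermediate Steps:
O = 7 (O = 3 - 1*(-4) = 3 + 4 = 7)
D(J, H) = 892 (D(J, H) = -3 + 895 = 892)
Q(d, x) = -5
t(s) = -5
y = -70 (y = 14*(-5) = -70)
(-1140649 - 5008335)*((y/2105314 + 1120429/D(-1044, -1062)) + 1532303) = (-1140649 - 5008335)*((-70/2105314 + 1120429/892) + 1532303) = -6148984*((-70*1/2105314 + 1120429*(1/892)) + 1532303) = -6148984*((-35/1052657 + 1120429/892) + 1532303) = -6148984*(1179427398633/938970044 + 1532303) = -6148984*1439966042729965/938970044 = -2213582039322467776390/234742511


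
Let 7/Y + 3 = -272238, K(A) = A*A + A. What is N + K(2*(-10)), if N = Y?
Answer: 103451573/272241 ≈ 380.00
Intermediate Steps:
K(A) = A + A² (K(A) = A² + A = A + A²)
Y = -7/272241 (Y = 7/(-3 - 272238) = 7/(-272241) = 7*(-1/272241) = -7/272241 ≈ -2.5713e-5)
N = -7/272241 ≈ -2.5713e-5
N + K(2*(-10)) = -7/272241 + (2*(-10))*(1 + 2*(-10)) = -7/272241 - 20*(1 - 20) = -7/272241 - 20*(-19) = -7/272241 + 380 = 103451573/272241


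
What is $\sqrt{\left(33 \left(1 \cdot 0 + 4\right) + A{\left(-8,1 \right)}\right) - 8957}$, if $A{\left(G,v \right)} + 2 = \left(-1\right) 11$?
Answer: $3 i \sqrt{982} \approx 94.011 i$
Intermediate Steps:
$A{\left(G,v \right)} = -13$ ($A{\left(G,v \right)} = -2 - 11 = -13$)
$\sqrt{\left(33 \left(1 \cdot 0 + 4\right) + A{\left(-8,1 \right)}\right) - 8957} = \sqrt{\left(33 \left(1 \cdot 0 + 4\right) - 13\right) - 8957} = \sqrt{\left(33 \left(0 + 4\right) - 13\right) - 8957} = \sqrt{\left(33 \cdot 4 - 13\right) - 8957} = \sqrt{\left(132 - 13\right) - 8957} = \sqrt{119 - 8957} = \sqrt{-8838} = 3 i \sqrt{982}$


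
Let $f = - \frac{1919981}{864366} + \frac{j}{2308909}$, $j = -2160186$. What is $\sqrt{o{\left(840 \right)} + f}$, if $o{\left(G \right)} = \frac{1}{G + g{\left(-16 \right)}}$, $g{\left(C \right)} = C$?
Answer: $\frac{i \sqrt{533371635322155397529009371866}}{411122941958964} \approx 1.7764 i$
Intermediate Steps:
$f = - \frac{6300252742805}{1995742436694}$ ($f = - \frac{1919981}{864366} - \frac{2160186}{2308909} = - \frac{6300252742805}{1995742436694} \approx -3.1568$)
$o{\left(G \right)} = \frac{1}{-16 + G}$ ($o{\left(G \right)} = \frac{1}{G - 16} = \frac{1}{-16 + G}$)
$\sqrt{o{\left(840 \right)} + f} = \sqrt{\frac{1}{-16 + 840} - \frac{6300252742805}{1995742436694}} = \sqrt{\frac{1}{824} - \frac{6300252742805}{1995742436694}} = \sqrt{- \frac{2594706258817313}{822245883917928}} = \frac{i \sqrt{533371635322155397529009371866}}{411122941958964}$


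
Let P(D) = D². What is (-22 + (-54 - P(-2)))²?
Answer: 6400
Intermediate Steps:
(-22 + (-54 - P(-2)))² = (-22 + (-54 - 1*(-2)²))² = (-22 + (-54 - 1*4))² = (-22 + (-54 - 4))² = (-22 - 58)² = (-80)² = 6400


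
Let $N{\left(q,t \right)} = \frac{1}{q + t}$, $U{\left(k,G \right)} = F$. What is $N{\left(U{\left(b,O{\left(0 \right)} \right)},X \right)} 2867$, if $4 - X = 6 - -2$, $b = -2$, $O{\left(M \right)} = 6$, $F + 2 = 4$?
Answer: $- \frac{2867}{2} \approx -1433.5$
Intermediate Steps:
$F = 2$ ($F = -2 + 4 = 2$)
$U{\left(k,G \right)} = 2$
$X = -4$ ($X = 4 - \left(6 - -2\right) = 4 - \left(6 + 2\right) = 4 - 8 = -4$)
$N{\left(U{\left(b,O{\left(0 \right)} \right)},X \right)} 2867 = \frac{1}{2 - 4} \cdot 2867 = \frac{1}{-2} \cdot 2867 = \left(- \frac{1}{2}\right) 2867 = - \frac{2867}{2}$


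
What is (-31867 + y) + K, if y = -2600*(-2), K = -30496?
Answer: -57163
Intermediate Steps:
y = 5200
(-31867 + y) + K = (-31867 + 5200) - 30496 = -26667 - 30496 = -57163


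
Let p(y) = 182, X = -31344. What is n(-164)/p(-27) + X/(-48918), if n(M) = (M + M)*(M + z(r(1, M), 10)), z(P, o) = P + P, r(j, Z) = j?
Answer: 217084288/741923 ≈ 292.60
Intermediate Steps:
z(P, o) = 2*P
n(M) = 2*M*(2 + M) (n(M) = (M + M)*(M + 2*1) = (2*M)*(M + 2) = (2*M)*(2 + M) = 2*M*(2 + M))
n(-164)/p(-27) + X/(-48918) = (2*(-164)*(2 - 164))/182 - 31344/(-48918) = (2*(-164)*(-162))*(1/182) - 31344*(-1/48918) = 53136*(1/182) + 5224/8153 = 26568/91 + 5224/8153 = 217084288/741923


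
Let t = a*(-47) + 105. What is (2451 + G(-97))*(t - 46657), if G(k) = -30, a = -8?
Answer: -111792096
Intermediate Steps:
t = 481 (t = -8*(-47) + 105 = 376 + 105 = 481)
(2451 + G(-97))*(t - 46657) = (2451 - 30)*(481 - 46657) = 2421*(-46176) = -111792096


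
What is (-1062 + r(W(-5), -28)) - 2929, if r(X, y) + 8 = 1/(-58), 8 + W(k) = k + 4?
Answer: -231943/58 ≈ -3999.0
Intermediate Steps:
W(k) = -4 + k (W(k) = -8 + (k + 4) = -8 + (4 + k) = -4 + k)
r(X, y) = -465/58 (r(X, y) = -8 + 1/(-58) = -8 - 1/58 = -465/58)
(-1062 + r(W(-5), -28)) - 2929 = (-1062 - 465/58) - 2929 = -62061/58 - 2929 = -231943/58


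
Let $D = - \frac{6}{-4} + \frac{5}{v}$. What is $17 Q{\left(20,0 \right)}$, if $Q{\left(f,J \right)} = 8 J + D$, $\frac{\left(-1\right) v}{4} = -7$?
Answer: $\frac{799}{28} \approx 28.536$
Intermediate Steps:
$v = 28$ ($v = \left(-4\right) \left(-7\right) = 28$)
$D = \frac{47}{28}$ ($D = - \frac{6}{-4} + \frac{5}{28} = \left(-6\right) \left(- \frac{1}{4}\right) + 5 \cdot \frac{1}{28} = \frac{3}{2} + \frac{5}{28} = \frac{47}{28} \approx 1.6786$)
$Q{\left(f,J \right)} = \frac{47}{28} + 8 J$ ($Q{\left(f,J \right)} = 8 J + \frac{47}{28} = \frac{47}{28} + 8 J$)
$17 Q{\left(20,0 \right)} = 17 \left(\frac{47}{28} + 8 \cdot 0\right) = 17 \left(\frac{47}{28} + 0\right) = 17 \cdot \frac{47}{28} = \frac{799}{28}$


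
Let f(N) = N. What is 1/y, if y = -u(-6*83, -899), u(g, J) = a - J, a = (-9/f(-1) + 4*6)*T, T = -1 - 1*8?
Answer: -1/602 ≈ -0.0016611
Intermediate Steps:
T = -9 (T = -1 - 8 = -9)
a = -297 (a = (-9/(-1) + 4*6)*(-9) = (-9*(-1) + 24)*(-9) = (9 + 24)*(-9) = 33*(-9) = -297)
u(g, J) = -297 - J
y = -602 (y = -(-297 - 1*(-899)) = -(-297 + 899) = -1*602 = -602)
1/y = 1/(-602) = -1/602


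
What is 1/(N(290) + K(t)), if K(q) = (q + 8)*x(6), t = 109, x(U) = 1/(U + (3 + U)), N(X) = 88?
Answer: 5/479 ≈ 0.010438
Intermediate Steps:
x(U) = 1/(3 + 2*U)
K(q) = 8/15 + q/15 (K(q) = (q + 8)/(3 + 2*6) = (8 + q)/(3 + 12) = (8 + q)/15 = (8 + q)*(1/15) = 8/15 + q/15)
1/(N(290) + K(t)) = 1/(88 + (8/15 + (1/15)*109)) = 1/(88 + (8/15 + 109/15)) = 1/(88 + 39/5) = 1/(479/5) = 5/479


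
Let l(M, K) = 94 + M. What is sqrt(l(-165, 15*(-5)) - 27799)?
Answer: I*sqrt(27870) ≈ 166.94*I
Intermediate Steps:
sqrt(l(-165, 15*(-5)) - 27799) = sqrt((94 - 165) - 27799) = sqrt(-71 - 27799) = sqrt(-27870) = I*sqrt(27870)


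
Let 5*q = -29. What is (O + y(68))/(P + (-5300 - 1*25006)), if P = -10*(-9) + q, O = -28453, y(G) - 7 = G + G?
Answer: 141550/151109 ≈ 0.93674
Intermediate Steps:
q = -29/5 (q = (1/5)*(-29) = -29/5 ≈ -5.8000)
y(G) = 7 + 2*G (y(G) = 7 + (G + G) = 7 + 2*G)
P = 421/5 (P = -10*(-9) - 29/5 = 90 - 29/5 = 421/5 ≈ 84.200)
(O + y(68))/(P + (-5300 - 1*25006)) = (-28453 + (7 + 2*68))/(421/5 + (-5300 - 1*25006)) = (-28453 + (7 + 136))/(421/5 + (-5300 - 25006)) = (-28453 + 143)/(421/5 - 30306) = -28310/(-151109/5) = -28310*(-5/151109) = 141550/151109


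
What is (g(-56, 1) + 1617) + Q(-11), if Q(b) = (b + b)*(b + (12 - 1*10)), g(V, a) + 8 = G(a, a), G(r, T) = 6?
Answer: 1813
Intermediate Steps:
g(V, a) = -2 (g(V, a) = -8 + 6 = -2)
Q(b) = 2*b*(2 + b) (Q(b) = (2*b)*(b + (12 - 10)) = (2*b)*(b + 2) = (2*b)*(2 + b) = 2*b*(2 + b))
(g(-56, 1) + 1617) + Q(-11) = (-2 + 1617) + 2*(-11)*(2 - 11) = 1615 + 2*(-11)*(-9) = 1615 + 198 = 1813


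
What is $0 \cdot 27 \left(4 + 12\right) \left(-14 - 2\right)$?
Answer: $0$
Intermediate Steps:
$0 \cdot 27 \left(4 + 12\right) \left(-14 - 2\right) = 0 \cdot 16 \left(-16\right) = 0 \left(-256\right) = 0$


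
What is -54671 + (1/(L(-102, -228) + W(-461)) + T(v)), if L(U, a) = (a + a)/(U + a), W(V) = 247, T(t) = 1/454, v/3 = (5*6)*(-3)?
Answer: -339074642443/6202094 ≈ -54671.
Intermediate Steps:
v = -270 (v = 3*((5*6)*(-3)) = 3*(30*(-3)) = 3*(-90) = -270)
T(t) = 1/454
L(U, a) = 2*a/(U + a) (L(U, a) = (2*a)/(U + a) = 2*a/(U + a))
-54671 + (1/(L(-102, -228) + W(-461)) + T(v)) = -54671 + (1/(2*(-228)/(-102 - 228) + 247) + 1/454) = -54671 + (1/(2*(-228)/(-330) + 247) + 1/454) = -54671 + (1/(2*(-228)*(-1/330) + 247) + 1/454) = -54671 + (1/(76/55 + 247) + 1/454) = -54671 + (1/(13661/55) + 1/454) = -54671 + (55/13661 + 1/454) = -54671 + 38631/6202094 = -339074642443/6202094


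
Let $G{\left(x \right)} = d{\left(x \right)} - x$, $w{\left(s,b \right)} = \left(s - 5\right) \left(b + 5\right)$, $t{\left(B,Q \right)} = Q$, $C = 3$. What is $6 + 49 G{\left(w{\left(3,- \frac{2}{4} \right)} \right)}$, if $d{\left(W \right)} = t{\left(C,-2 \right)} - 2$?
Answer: $251$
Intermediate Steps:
$d{\left(W \right)} = -4$ ($d{\left(W \right)} = -2 - 2 = -4$)
$w{\left(s,b \right)} = \left(-5 + s\right) \left(5 + b\right)$
$G{\left(x \right)} = -4 - x$
$6 + 49 G{\left(w{\left(3,- \frac{2}{4} \right)} \right)} = 6 + 49 \left(-4 - \left(-25 - 5 \left(- \frac{2}{4}\right) + 5 \cdot 3 + - \frac{2}{4} \cdot 3\right)\right) = 6 + 49 \left(-4 - \left(-25 - 5 \left(\left(-2\right) \frac{1}{4}\right) + 15 + \left(-2\right) \frac{1}{4} \cdot 3\right)\right) = 6 + 49 \left(-4 - \left(-25 - - \frac{5}{2} + 15 - \frac{3}{2}\right)\right) = 6 + 49 \left(-4 - \left(-25 + \frac{5}{2} + 15 - \frac{3}{2}\right)\right) = 6 + 49 \left(-4 - -9\right) = 6 + 49 \left(-4 + 9\right) = 6 + 49 \cdot 5 = 6 + 245 = 251$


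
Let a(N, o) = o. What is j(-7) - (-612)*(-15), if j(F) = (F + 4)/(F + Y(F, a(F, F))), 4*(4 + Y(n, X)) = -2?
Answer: -211134/23 ≈ -9179.7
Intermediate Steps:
Y(n, X) = -9/2 (Y(n, X) = -4 + (¼)*(-2) = -4 - ½ = -9/2)
j(F) = (4 + F)/(-9/2 + F) (j(F) = (F + 4)/(F - 9/2) = (4 + F)/(-9/2 + F))
j(-7) - (-612)*(-15) = 2*(4 - 7)/(-9 + 2*(-7)) - (-612)*(-15) = 2*(-3)/(-9 - 14) - 153*60 = 2*(-3)/(-23) - 9180 = 2*(-1/23)*(-3) - 9180 = 6/23 - 9180 = -211134/23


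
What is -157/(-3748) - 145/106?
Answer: -263409/198644 ≈ -1.3260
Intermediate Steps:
-157/(-3748) - 145/106 = -157*(-1/3748) - 145*1/106 = 157/3748 - 145/106 = -263409/198644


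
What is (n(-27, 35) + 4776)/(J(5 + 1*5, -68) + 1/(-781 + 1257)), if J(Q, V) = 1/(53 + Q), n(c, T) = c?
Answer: 2906388/11 ≈ 2.6422e+5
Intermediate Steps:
(n(-27, 35) + 4776)/(J(5 + 1*5, -68) + 1/(-781 + 1257)) = (-27 + 4776)/(1/(53 + (5 + 1*5)) + 1/(-781 + 1257)) = 4749/(1/(53 + (5 + 5)) + 1/476) = 4749/(1/(53 + 10) + 1/476) = 4749/(1/63 + 1/476) = 4749/(11/612) = 4749*(612/11) = 2906388/11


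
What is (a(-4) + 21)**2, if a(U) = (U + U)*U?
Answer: 2809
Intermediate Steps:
a(U) = 2*U**2 (a(U) = (2*U)*U = 2*U**2)
(a(-4) + 21)**2 = (2*(-4)**2 + 21)**2 = (2*16 + 21)**2 = (32 + 21)**2 = 53**2 = 2809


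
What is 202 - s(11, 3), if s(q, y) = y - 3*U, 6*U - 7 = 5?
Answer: 205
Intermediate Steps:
U = 2 (U = 7/6 + (⅙)*5 = 7/6 + ⅚ = 2)
s(q, y) = -6 + y (s(q, y) = y - 3*2 = y - 6 = -6 + y)
202 - s(11, 3) = 202 - (-6 + 3) = 202 - 1*(-3) = 202 + 3 = 205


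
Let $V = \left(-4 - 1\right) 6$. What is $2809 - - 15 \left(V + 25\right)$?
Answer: $2734$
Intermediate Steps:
$V = -30$ ($V = \left(-5\right) 6 = -30$)
$2809 - - 15 \left(V + 25\right) = 2809 - - 15 \left(-30 + 25\right) = 2809 - \left(-15\right) \left(-5\right) = 2809 - 75 = 2734$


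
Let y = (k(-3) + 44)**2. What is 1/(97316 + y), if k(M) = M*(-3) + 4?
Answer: 1/100565 ≈ 9.9438e-6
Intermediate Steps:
k(M) = 4 - 3*M (k(M) = -3*M + 4 = 4 - 3*M)
y = 3249 (y = ((4 - 3*(-3)) + 44)**2 = ((4 + 9) + 44)**2 = (13 + 44)**2 = 57**2 = 3249)
1/(97316 + y) = 1/(97316 + 3249) = 1/100565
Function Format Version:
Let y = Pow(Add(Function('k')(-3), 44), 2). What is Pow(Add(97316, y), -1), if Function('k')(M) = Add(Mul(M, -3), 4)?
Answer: Rational(1, 100565) ≈ 9.9438e-6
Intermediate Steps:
Function('k')(M) = Add(4, Mul(-3, M)) (Function('k')(M) = Add(Mul(-3, M), 4) = Add(4, Mul(-3, M)))
y = 3249 (y = Pow(Add(Add(4, Mul(-3, -3)), 44), 2) = Pow(Add(Add(4, 9), 44), 2) = Pow(Add(13, 44), 2) = Pow(57, 2) = 3249)
Pow(Add(97316, y), -1) = Pow(Add(97316, 3249), -1) = Pow(100565, -1) = Rational(1, 100565)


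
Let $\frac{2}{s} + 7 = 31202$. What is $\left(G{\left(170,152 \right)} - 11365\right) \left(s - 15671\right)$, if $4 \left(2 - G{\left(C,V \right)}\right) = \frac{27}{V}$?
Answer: $\frac{3377380425796233}{18966560} \approx 1.7807 \cdot 10^{8}$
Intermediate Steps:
$s = \frac{2}{31195}$ ($s = \frac{2}{-7 + 31202} = \frac{2}{31195} \approx 6.4113 \cdot 10^{-5}$)
$G{\left(C,V \right)} = 2 - \frac{27}{4 V}$ ($G{\left(C,V \right)} = 2 - \frac{27 \frac{1}{V}}{4} = 2 - \frac{27}{4 V}$)
$\left(G{\left(170,152 \right)} - 11365\right) \left(s - 15671\right) = \left(\left(2 - \frac{27}{4 \cdot 152}\right) - 11365\right) \left(\frac{2}{31195} - 15671\right) = \left(\left(2 - \frac{27}{608}\right) - 11365\right) \left(- \frac{488856843}{31195}\right) = \left(\frac{1189}{608} - 11365\right) \left(- \frac{488856843}{31195}\right) = \left(- \frac{6908731}{608}\right) \left(- \frac{488856843}{31195}\right) = \frac{3377380425796233}{18966560}$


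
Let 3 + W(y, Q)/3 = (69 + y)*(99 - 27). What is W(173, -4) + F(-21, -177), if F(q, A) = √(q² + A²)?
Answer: 52263 + 3*√3530 ≈ 52441.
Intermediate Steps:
W(y, Q) = 14895 + 216*y (W(y, Q) = -9 + 3*((69 + y)*(99 - 27)) = -9 + 3*((69 + y)*72) = -9 + 3*(4968 + 72*y) = -9 + (14904 + 216*y) = 14895 + 216*y)
F(q, A) = √(A² + q²)
W(173, -4) + F(-21, -177) = (14895 + 216*173) + √((-177)² + (-21)²) = (14895 + 37368) + √(31329 + 441) = 52263 + √31770 = 52263 + 3*√3530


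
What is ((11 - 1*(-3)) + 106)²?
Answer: 14400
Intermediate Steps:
((11 - 1*(-3)) + 106)² = ((11 + 3) + 106)² = (14 + 106)² = 120² = 14400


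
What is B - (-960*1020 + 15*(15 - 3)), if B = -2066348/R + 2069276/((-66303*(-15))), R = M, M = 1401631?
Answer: 1364740140721580396/1393985102895 ≈ 9.7902e+5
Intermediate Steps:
R = 1401631
B = 845285317496/1393985102895 (B = -2066348/1401631 + 2069276/((-66303*(-15))) = -2066348*1/1401631 + 2069276/994545 = -2066348/1401631 + 2069276*(1/994545) = -2066348/1401631 + 2069276/994545 = 845285317496/1393985102895 ≈ 0.60638)
B - (-960*1020 + 15*(15 - 3)) = 845285317496/1393985102895 - (-960*1020 + 15*(15 - 3)) = 845285317496/1393985102895 - (-979200 + 15*12) = 845285317496/1393985102895 - (-979200 + 180) = 845285317496/1393985102895 - 1*(-979020) = 845285317496/1393985102895 + 979020 = 1364740140721580396/1393985102895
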